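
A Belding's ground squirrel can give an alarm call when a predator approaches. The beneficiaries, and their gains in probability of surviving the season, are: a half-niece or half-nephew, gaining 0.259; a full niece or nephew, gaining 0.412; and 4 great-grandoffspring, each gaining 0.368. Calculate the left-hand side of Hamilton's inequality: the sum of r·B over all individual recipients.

0.319375

r to a half-niece or half-nephew = 1/8 (half-aunt/uncle↔niece/nephew: one path of length 3: r = (1/2)^3 = 1/8).
r to a full niece or nephew = 0.25 (full aunt/uncle↔niece/nephew: two paths of length 3 through the shared grandparent pair: r = 2·(1/2)^3 = 1/4).
r to a great-grandoffspring = 1/8 (three parent–offspring links: r = (1/2)^3 = 1/8).
Summing one r·B term per recipient: 1·0.125·0.259 + 1·0.25·0.412 + 4·0.125·0.368 = 0.319375.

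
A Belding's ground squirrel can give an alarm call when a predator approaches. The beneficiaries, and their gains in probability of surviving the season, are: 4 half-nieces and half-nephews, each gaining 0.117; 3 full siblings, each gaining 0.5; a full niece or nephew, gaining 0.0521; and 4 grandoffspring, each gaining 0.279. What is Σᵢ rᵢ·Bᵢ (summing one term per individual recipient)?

r to a half-niece or half-nephew = 1/8 (half-aunt/uncle↔niece/nephew: one path of length 3: r = (1/2)^3 = 1/8).
r to a full sibling = 0.5 (full sibs share both parents — two paths of length 2: r = 2·(1/2)^2 = 1/2).
r to a full niece or nephew = 0.25 (full aunt/uncle↔niece/nephew: two paths of length 3 through the shared grandparent pair: r = 2·(1/2)^3 = 1/4).
r to a grandoffspring = 0.25 (two parent–offspring links: r = (1/2)^2 = 1/4).
Summing one r·B term per recipient: 4·0.125·0.117 + 3·0.5·0.5 + 1·0.25·0.0521 + 4·0.25·0.279 = 1.100525.

1.100525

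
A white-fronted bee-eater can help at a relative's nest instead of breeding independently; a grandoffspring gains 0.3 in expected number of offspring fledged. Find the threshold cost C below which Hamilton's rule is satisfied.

r to a grandoffspring = 1/4 (two parent–offspring links: r = (1/2)^2 = 1/4).
Hamilton's rule: n·r·B > C, so the trait is favored while C < n·r·B = 1·0.25·0.3 = 0.075.

0.075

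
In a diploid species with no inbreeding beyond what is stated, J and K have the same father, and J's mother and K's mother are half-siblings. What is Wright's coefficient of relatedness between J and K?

0.3125

Wright's path rule: contributions from independent ancestry routes add.
J and K are related in two ways: half-sibs through their shared father (r = 1/4) and half first cousins through their mothers (r = 1/16).
r = 1/4 + 1/16 = 0.3125.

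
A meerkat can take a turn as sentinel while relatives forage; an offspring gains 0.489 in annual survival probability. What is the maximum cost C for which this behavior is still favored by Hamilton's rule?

0.2445

r to an offspring = 1/2 (one parent–offspring link: r = (1/2)^1 = 1/2).
Hamilton's rule: n·r·B > C, so the trait is favored while C < n·r·B = 1·0.5·0.489 = 0.2445.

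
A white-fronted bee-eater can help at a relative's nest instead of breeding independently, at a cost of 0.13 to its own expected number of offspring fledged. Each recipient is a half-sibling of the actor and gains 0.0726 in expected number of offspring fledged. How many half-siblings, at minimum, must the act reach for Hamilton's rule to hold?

8

r to a half-sibling = 0.25 (half-sibs share one parent — one path of length 2: r = (1/2)^2 = 1/4).
Hamilton's rule: n·r·B > C  ⇒  n > C/(r·B) = 0.13/(0.25·0.0726) = 7.163.
The smallest integer exceeding 7.163 is 8.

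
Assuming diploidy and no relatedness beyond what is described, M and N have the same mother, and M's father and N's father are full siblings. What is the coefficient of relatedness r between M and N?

0.375

Independent pedigree routes through distinct common ancestors add.
M and N are related in two ways: half-sibs through their shared mother (r = 1/4) and first cousins through their fathers (r = 1/8).
r = 1/4 + 1/8 = 3/8 = 0.375.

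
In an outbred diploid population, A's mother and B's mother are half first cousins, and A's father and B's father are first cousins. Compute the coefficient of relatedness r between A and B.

Independent pedigree routes through distinct common ancestors add.
A and B are related in two ways: half second cousins through their mothers (r = 1/64) and second cousins through their fathers (r = 1/32).
r = 1/64 + 1/32 = 3/64 = 0.046875.

0.046875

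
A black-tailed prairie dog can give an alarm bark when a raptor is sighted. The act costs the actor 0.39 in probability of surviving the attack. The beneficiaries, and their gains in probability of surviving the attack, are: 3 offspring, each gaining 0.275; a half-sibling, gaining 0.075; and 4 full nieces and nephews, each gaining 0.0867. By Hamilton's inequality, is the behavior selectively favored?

Hamilton's rule: the trait is favored when the sum of r·B over every recipient exceeds the actor's cost C.
r to an offspring = 0.5 (one parent–offspring link: r = (1/2)^1 = 1/2).
r to a half-sibling = 0.25 (half-sibs share one parent — one path of length 2: r = (1/2)^2 = 1/4).
r to a full niece or nephew = 1/4 (full aunt/uncle↔niece/nephew: two paths of length 3 through the shared grandparent pair: r = 2·(1/2)^3 = 1/4).
Summing one r·B term per recipient: 3·0.5·0.275 + 1·0.25·0.075 + 4·0.25·0.0867 = 0.51795.
0.51795 > 0.39: the indirect benefit exceeds the cost.

Yes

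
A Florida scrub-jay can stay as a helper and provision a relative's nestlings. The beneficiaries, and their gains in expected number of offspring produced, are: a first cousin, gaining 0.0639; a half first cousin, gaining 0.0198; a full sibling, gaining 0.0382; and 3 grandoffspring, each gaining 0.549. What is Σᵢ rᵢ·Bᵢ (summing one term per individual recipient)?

r to a first cousin = 0.125 (first cousins share one grandparent pair — two paths of length 4: r = 2·(1/2)^4 = 1/8).
r to a half first cousin = 1/16 (half first cousins share one grandparent — one path of length 4: r = (1/2)^4 = 1/16).
r to a full sibling = 0.5 (full sibs share both parents — two paths of length 2: r = 2·(1/2)^2 = 1/2).
r to a grandoffspring = 0.25 (two parent–offspring links: r = (1/2)^2 = 1/4).
Summing one r·B term per recipient: 1·0.125·0.0639 + 1·0.0625·0.0198 + 1·0.5·0.0382 + 3·0.25·0.549 = 0.440075.

0.440075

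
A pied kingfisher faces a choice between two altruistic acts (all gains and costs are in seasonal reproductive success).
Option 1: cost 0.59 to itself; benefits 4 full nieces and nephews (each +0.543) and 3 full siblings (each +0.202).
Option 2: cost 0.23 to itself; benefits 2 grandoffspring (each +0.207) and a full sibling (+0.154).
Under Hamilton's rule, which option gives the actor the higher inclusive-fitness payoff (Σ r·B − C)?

Option 1: r to a full niece or nephew = 0.25.
Option 1: r to a full sibling = 0.5.
Option 1: Σ r·B − C = (4·0.25·0.543 + 3·0.5·0.202) − 0.59 = 0.256.
Option 2: r to a grandoffspring = 0.25.
Option 2: r to a full sibling = 0.5.
Option 2: Σ r·B − C = (2·0.25·0.207 + 1·0.5·0.154) − 0.23 = -0.0495.
Option 1 has the higher net inclusive-fitness payoff.

Option 1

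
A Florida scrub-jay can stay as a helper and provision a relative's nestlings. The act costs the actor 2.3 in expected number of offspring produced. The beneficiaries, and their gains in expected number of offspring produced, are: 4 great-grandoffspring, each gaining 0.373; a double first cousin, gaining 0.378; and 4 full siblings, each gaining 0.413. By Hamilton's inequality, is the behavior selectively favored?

No

Hamilton's rule: the trait is favored when the sum of r·B over every recipient exceeds the actor's cost C.
r to a great-grandoffspring = 0.125 (three parent–offspring links: r = (1/2)^3 = 1/8).
r to a double first cousin = 0.25 (double first cousins share both grandparent pairs — four paths of length 4: r = 4·(1/2)^4 = 1/4).
r to a full sibling = 1/2 (full sibs share both parents — two paths of length 2: r = 2·(1/2)^2 = 1/2).
Summing one r·B term per recipient: 4·0.125·0.373 + 1·0.25·0.378 + 4·0.5·0.413 = 1.107.
1.107 < 2.3: the indirect benefit is less than the cost.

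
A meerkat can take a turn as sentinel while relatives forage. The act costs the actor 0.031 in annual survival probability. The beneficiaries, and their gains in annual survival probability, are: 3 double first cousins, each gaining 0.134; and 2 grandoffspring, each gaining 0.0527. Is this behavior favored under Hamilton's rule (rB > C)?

Hamilton's rule: the trait is favored when the sum of r·B over every recipient exceeds the actor's cost C.
r to a double first cousin = 0.25 (double first cousins share both grandparent pairs — four paths of length 4: r = 4·(1/2)^4 = 1/4).
r to a grandoffspring = 0.25 (two parent–offspring links: r = (1/2)^2 = 1/4).
Summing one r·B term per recipient: 3·0.25·0.134 + 2·0.25·0.0527 = 0.12685.
0.12685 > 0.031: the indirect benefit exceeds the cost.

Yes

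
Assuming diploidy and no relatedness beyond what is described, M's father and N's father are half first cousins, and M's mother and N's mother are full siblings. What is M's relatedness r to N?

Independent pedigree routes through distinct common ancestors add.
M and N are related in two ways: half second cousins through their fathers (r = 1/64) and first cousins through their mothers (r = 1/8).
r = 1/64 + 1/8 = 0.140625.

0.140625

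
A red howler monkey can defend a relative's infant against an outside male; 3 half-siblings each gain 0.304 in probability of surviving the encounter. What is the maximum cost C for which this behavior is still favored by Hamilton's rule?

0.228

r to a half-sibling = 1/4 (half-sibs share one parent — one path of length 2: r = (1/2)^2 = 1/4).
Hamilton's rule: n·r·B > C, so the trait is favored while C < n·r·B = 3·0.25·0.304 = 0.228.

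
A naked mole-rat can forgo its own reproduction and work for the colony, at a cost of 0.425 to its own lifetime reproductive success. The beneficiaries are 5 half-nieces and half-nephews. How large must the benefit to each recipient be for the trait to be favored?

r to a half-niece or half-nephew = 0.125 (half-aunt/uncle↔niece/nephew: one path of length 3: r = (1/2)^3 = 1/8).
Hamilton's rule with n recipients of equal r: n·r·B > C, so B > C/(n·r) = 0.425/(5·0.125) = 0.68.

0.68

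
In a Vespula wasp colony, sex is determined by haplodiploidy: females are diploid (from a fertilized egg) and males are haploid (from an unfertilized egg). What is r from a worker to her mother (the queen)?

0.5

One meiotic link between diploid queen and diploid daughter: r = 1/2.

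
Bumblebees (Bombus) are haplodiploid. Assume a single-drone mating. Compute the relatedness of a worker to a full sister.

Haplodiploid full sisters inherit their father's entire haploid genome identically (contributing 1/2) and on average half of their mother's contribution (1/2 · 1/2 = 1/4); r = 1/2 + 1/4 = 3/4.

0.75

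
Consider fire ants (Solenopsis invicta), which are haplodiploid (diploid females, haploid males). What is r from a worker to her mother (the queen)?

0.5

One meiotic link between diploid queen and diploid daughter: r = 1/2.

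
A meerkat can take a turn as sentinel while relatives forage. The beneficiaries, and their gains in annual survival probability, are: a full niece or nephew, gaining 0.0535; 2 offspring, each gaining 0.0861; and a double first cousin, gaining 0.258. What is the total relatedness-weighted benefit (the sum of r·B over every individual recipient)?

0.163975

r to a full niece or nephew = 0.25 (full aunt/uncle↔niece/nephew: two paths of length 3 through the shared grandparent pair: r = 2·(1/2)^3 = 1/4).
r to an offspring = 0.5 (one parent–offspring link: r = (1/2)^1 = 1/2).
r to a double first cousin = 1/4 (double first cousins share both grandparent pairs — four paths of length 4: r = 4·(1/2)^4 = 1/4).
Summing one r·B term per recipient: 1·0.25·0.0535 + 2·0.5·0.0861 + 1·0.25·0.258 = 0.163975.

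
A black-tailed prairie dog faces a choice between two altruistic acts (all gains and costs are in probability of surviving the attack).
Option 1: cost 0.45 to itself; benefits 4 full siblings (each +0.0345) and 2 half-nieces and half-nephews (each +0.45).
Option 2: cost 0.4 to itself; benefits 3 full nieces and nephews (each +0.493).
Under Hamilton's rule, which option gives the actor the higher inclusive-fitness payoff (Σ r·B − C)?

Option 2

Option 1: r to a full sibling = 0.5.
Option 1: r to a half-niece or half-nephew = 0.125.
Option 1: Σ r·B − C = (4·0.5·0.0345 + 2·0.125·0.45) − 0.45 = -0.2685.
Option 2: r to a full niece or nephew = 0.25.
Option 2: Σ r·B − C = (3·0.25·0.493) − 0.4 = -0.03025.
Option 2 has the higher net inclusive-fitness payoff.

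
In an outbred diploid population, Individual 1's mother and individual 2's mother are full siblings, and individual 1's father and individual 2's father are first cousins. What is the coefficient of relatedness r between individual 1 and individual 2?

0.15625

Relatedness sums over independent paths through distinct common ancestors.
Individual 1 and individual 2 are related in two ways: first cousins through their mothers (r = 1/8) and second cousins through their fathers (r = 1/32).
r = 1/8 + 1/32 = 0.15625.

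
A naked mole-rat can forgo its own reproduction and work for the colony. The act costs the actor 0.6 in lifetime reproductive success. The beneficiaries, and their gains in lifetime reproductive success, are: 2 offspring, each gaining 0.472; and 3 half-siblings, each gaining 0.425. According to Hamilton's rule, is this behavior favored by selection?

Hamilton's rule: the trait is favored when the sum of r·B over every recipient exceeds the actor's cost C.
r to an offspring = 1/2 (one parent–offspring link: r = (1/2)^1 = 1/2).
r to a half-sibling = 0.25 (half-sibs share one parent — one path of length 2: r = (1/2)^2 = 1/4).
Summing one r·B term per recipient: 2·0.5·0.472 + 3·0.25·0.425 = 0.79075.
0.79075 > 0.6: the indirect benefit exceeds the cost.

Yes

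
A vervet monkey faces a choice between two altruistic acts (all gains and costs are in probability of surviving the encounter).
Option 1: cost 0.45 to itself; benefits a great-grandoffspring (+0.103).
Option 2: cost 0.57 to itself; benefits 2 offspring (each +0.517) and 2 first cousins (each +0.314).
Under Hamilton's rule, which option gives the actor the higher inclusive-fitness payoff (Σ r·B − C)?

Option 2

Option 1: r to a great-grandoffspring = 0.125.
Option 1: Σ r·B − C = (1·0.125·0.103) − 0.45 = -0.437125.
Option 2: r to an offspring = 0.5.
Option 2: r to a first cousin = 0.125.
Option 2: Σ r·B − C = (2·0.5·0.517 + 2·0.125·0.314) − 0.57 = 0.0255.
Option 2 has the higher net inclusive-fitness payoff.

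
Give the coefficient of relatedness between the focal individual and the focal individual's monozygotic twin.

1

Each parent–offspring link contributes a factor of 1/2, and independent paths through distinct common ancestors add.
Monozygotic twins share every allele identical by descent: r = 1.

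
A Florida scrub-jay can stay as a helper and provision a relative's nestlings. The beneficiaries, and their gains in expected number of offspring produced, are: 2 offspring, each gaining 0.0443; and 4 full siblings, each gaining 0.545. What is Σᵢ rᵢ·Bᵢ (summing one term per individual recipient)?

1.1343

r to an offspring = 0.5 (one parent–offspring link: r = (1/2)^1 = 1/2).
r to a full sibling = 1/2 (full sibs share both parents — two paths of length 2: r = 2·(1/2)^2 = 1/2).
Summing one r·B term per recipient: 2·0.5·0.0443 + 4·0.5·0.545 = 1.1343.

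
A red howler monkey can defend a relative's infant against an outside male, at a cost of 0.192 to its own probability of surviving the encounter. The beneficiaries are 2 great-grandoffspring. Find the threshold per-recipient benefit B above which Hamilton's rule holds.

r to a great-grandoffspring = 1/8 (three parent–offspring links: r = (1/2)^3 = 1/8).
Hamilton's rule with n recipients of equal r: n·r·B > C, so B > C/(n·r) = 0.192/(2·0.125) = 0.768.

0.768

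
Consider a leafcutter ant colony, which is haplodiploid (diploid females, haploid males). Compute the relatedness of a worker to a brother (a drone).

Her haploid brother carries none of their father's genes and a random half of their mother's genome; that half matches the maternal half of her own genome with probability 1/2: r = 1/2 · 1/2 = 1/4.

0.25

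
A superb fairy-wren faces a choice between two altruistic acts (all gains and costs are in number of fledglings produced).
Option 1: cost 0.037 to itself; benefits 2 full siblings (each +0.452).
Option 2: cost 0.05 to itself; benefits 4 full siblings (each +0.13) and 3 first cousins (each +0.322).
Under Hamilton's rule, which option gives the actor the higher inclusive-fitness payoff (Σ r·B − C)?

Option 1: r to a full sibling = 0.5.
Option 1: Σ r·B − C = (2·0.5·0.452) − 0.037 = 0.415.
Option 2: r to a full sibling = 0.5.
Option 2: r to a first cousin = 0.125.
Option 2: Σ r·B − C = (4·0.5·0.13 + 3·0.125·0.322) − 0.05 = 0.33075.
Option 1 has the higher net inclusive-fitness payoff.

Option 1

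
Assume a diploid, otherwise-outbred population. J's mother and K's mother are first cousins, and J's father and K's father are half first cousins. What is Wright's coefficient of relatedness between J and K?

Independent pedigree routes through distinct common ancestors add.
J and K are related in two ways: second cousins through their mothers (r = 1/32) and half second cousins through their fathers (r = 1/64).
r = 1/32 + 1/64 = 3/64 = 0.046875.

0.046875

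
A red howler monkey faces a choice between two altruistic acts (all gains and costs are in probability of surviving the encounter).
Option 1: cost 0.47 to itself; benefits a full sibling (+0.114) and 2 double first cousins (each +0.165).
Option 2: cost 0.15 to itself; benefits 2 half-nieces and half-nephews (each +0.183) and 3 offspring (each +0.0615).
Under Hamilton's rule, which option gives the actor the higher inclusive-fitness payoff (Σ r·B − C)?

Option 1: r to a full sibling = 0.5.
Option 1: r to a double first cousin = 0.25.
Option 1: Σ r·B − C = (1·0.5·0.114 + 2·0.25·0.165) − 0.47 = -0.3305.
Option 2: r to a half-niece or half-nephew = 0.125.
Option 2: r to an offspring = 0.5.
Option 2: Σ r·B − C = (2·0.125·0.183 + 3·0.5·0.0615) − 0.15 = -0.012.
Option 2 has the higher net inclusive-fitness payoff.

Option 2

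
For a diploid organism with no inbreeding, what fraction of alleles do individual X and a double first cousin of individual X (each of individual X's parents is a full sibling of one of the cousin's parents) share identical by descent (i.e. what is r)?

0.25

Each parent–offspring link contributes a factor of 1/2, and independent paths through distinct common ancestors add.
Double first cousins share both grandparent pairs — four paths of length 4: r = 4·(1/2)^4 = 1/4.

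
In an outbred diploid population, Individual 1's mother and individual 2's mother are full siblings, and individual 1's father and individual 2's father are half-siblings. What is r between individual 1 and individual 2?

0.1875

Relatedness sums over independent paths through distinct common ancestors.
Individual 1 and individual 2 are related in two ways: first cousins through their mothers (r = 1/8) and half first cousins through their fathers (r = 1/16).
r = 1/8 + 1/16 = 0.1875.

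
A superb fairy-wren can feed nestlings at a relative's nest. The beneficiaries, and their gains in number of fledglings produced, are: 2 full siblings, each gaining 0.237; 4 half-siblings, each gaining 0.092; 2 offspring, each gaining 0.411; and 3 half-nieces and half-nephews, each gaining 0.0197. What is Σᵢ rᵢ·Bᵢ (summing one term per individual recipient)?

0.7473875

r to a full sibling = 0.5 (full sibs share both parents — two paths of length 2: r = 2·(1/2)^2 = 1/2).
r to a half-sibling = 0.25 (half-sibs share one parent — one path of length 2: r = (1/2)^2 = 1/4).
r to an offspring = 1/2 (one parent–offspring link: r = (1/2)^1 = 1/2).
r to a half-niece or half-nephew = 1/8 (half-aunt/uncle↔niece/nephew: one path of length 3: r = (1/2)^3 = 1/8).
Summing one r·B term per recipient: 2·0.5·0.237 + 4·0.25·0.092 + 2·0.5·0.411 + 3·0.125·0.0197 = 0.7473875.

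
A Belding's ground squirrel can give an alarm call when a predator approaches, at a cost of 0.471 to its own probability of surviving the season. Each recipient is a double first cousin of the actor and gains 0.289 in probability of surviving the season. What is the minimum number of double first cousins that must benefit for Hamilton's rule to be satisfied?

r to a double first cousin = 1/4 (double first cousins share both grandparent pairs — four paths of length 4: r = 4·(1/2)^4 = 1/4).
Hamilton's rule: n·r·B > C  ⇒  n > C/(r·B) = 0.471/(0.25·0.289) = 6.519.
The smallest integer exceeding 6.519 is 7.

7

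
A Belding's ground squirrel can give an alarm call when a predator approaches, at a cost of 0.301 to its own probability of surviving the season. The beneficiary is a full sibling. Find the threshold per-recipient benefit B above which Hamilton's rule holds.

0.602

r to a full sibling = 0.5 (full sibs share both parents — two paths of length 2: r = 2·(1/2)^2 = 1/2).
Hamilton's rule with n recipients of equal r: n·r·B > C, so B > C/(n·r) = 0.301/(1·0.5) = 0.602.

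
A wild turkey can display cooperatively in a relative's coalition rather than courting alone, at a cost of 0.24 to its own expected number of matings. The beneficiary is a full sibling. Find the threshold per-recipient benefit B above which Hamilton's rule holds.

r to a full sibling = 0.5 (full sibs share both parents — two paths of length 2: r = 2·(1/2)^2 = 1/2).
Hamilton's rule with n recipients of equal r: n·r·B > C, so B > C/(n·r) = 0.24/(1·0.5) = 0.48.

0.48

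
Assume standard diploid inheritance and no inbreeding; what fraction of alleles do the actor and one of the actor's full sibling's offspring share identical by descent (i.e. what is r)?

Each parent–offspring link contributes a factor of 1/2, and independent paths through distinct common ancestors add.
Full aunt/uncle↔niece/nephew: two paths of length 3 through the shared grandparent pair: r = 2·(1/2)^3 = 1/4.

0.25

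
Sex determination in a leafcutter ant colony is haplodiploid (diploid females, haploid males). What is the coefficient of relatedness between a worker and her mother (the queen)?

0.5

One meiotic link between diploid queen and diploid daughter: r = 1/2.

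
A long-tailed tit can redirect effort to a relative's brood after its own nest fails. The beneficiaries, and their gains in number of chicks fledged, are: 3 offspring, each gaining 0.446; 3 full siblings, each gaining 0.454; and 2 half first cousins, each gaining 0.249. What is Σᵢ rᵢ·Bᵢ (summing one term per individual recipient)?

r to an offspring = 0.5 (one parent–offspring link: r = (1/2)^1 = 1/2).
r to a full sibling = 0.5 (full sibs share both parents — two paths of length 2: r = 2·(1/2)^2 = 1/2).
r to a half first cousin = 1/16 (half first cousins share one grandparent — one path of length 4: r = (1/2)^4 = 1/16).
Summing one r·B term per recipient: 3·0.5·0.446 + 3·0.5·0.454 + 2·0.0625·0.249 = 1.381125.

1.381125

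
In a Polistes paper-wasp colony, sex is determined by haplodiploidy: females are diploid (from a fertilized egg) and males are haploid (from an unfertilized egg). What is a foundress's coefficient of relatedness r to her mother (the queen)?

One meiotic link between diploid queen and diploid daughter: r = 1/2.

0.5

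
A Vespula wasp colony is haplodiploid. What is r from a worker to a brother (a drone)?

Her haploid brother carries none of their father's genes and a random half of their mother's genome; that half matches the maternal half of her own genome with probability 1/2: r = 1/2 · 1/2 = 1/4.

0.25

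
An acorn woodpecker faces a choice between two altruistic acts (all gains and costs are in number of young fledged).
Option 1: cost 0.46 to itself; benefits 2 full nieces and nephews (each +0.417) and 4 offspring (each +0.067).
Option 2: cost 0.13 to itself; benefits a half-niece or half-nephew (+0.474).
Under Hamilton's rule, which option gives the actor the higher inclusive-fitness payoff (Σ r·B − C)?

Option 1: r to a full niece or nephew = 0.25.
Option 1: r to an offspring = 0.5.
Option 1: Σ r·B − C = (2·0.25·0.417 + 4·0.5·0.067) − 0.46 = -0.1175.
Option 2: r to a half-niece or half-nephew = 0.125.
Option 2: Σ r·B − C = (1·0.125·0.474) − 0.13 = -0.07075.
Option 2 has the higher net inclusive-fitness payoff.

Option 2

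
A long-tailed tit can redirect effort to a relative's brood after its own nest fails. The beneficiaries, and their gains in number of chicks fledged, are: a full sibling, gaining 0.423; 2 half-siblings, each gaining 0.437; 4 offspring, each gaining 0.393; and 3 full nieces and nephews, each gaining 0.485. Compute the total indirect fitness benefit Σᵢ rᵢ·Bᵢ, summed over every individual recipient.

r to a full sibling = 1/2 (full sibs share both parents — two paths of length 2: r = 2·(1/2)^2 = 1/2).
r to a half-sibling = 1/4 (half-sibs share one parent — one path of length 2: r = (1/2)^2 = 1/4).
r to an offspring = 1/2 (one parent–offspring link: r = (1/2)^1 = 1/2).
r to a full niece or nephew = 1/4 (full aunt/uncle↔niece/nephew: two paths of length 3 through the shared grandparent pair: r = 2·(1/2)^3 = 1/4).
Summing one r·B term per recipient: 1·0.5·0.423 + 2·0.25·0.437 + 4·0.5·0.393 + 3·0.25·0.485 = 1.57975.

1.57975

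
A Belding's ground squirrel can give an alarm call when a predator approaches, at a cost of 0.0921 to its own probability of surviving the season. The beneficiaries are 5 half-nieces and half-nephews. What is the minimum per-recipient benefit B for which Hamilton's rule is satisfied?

0.1474

r to a half-niece or half-nephew = 1/8 (half-aunt/uncle↔niece/nephew: one path of length 3: r = (1/2)^3 = 1/8).
Hamilton's rule with n recipients of equal r: n·r·B > C, so B > C/(n·r) = 0.0921/(5·0.125) = 0.1474.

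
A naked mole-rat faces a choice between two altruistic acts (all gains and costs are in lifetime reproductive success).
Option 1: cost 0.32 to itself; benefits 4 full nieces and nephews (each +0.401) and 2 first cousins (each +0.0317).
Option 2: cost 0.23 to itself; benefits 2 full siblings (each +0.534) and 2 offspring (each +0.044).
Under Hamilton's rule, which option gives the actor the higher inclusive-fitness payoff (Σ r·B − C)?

Option 1: r to a full niece or nephew = 0.25.
Option 1: r to a first cousin = 0.125.
Option 1: Σ r·B − C = (4·0.25·0.401 + 2·0.125·0.0317) − 0.32 = 0.088925.
Option 2: r to a full sibling = 0.5.
Option 2: r to an offspring = 0.5.
Option 2: Σ r·B − C = (2·0.5·0.534 + 2·0.5·0.044) − 0.23 = 0.348.
Option 2 has the higher net inclusive-fitness payoff.

Option 2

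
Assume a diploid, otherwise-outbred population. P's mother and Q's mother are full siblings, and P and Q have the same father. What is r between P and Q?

Independent pedigree routes through distinct common ancestors add.
P and Q are related in two ways: first cousins through their mothers (r = 1/8) and half-sibs through their shared father (r = 1/4).
r = 1/8 + 1/4 = 0.375.

0.375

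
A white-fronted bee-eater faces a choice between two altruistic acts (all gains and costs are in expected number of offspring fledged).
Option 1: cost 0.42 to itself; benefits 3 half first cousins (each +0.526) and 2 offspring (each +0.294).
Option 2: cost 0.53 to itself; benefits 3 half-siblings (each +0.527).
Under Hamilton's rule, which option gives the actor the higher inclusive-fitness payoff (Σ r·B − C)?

Option 1: r to a half first cousin = 0.0625.
Option 1: r to an offspring = 0.5.
Option 1: Σ r·B − C = (3·0.0625·0.526 + 2·0.5·0.294) − 0.42 = -0.027375.
Option 2: r to a half-sibling = 0.25.
Option 2: Σ r·B − C = (3·0.25·0.527) − 0.53 = -0.13475.
Option 1 has the higher net inclusive-fitness payoff.

Option 1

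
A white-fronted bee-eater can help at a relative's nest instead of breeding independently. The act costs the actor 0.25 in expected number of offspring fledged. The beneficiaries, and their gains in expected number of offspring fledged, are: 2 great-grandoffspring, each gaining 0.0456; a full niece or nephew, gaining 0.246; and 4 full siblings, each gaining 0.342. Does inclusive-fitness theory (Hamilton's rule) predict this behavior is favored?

Hamilton's rule: the trait is favored when the sum of r·B over every recipient exceeds the actor's cost C.
r to a great-grandoffspring = 0.125 (three parent–offspring links: r = (1/2)^3 = 1/8).
r to a full niece or nephew = 0.25 (full aunt/uncle↔niece/nephew: two paths of length 3 through the shared grandparent pair: r = 2·(1/2)^3 = 1/4).
r to a full sibling = 0.5 (full sibs share both parents — two paths of length 2: r = 2·(1/2)^2 = 1/2).
Summing one r·B term per recipient: 2·0.125·0.0456 + 1·0.25·0.246 + 4·0.5·0.342 = 0.7569.
0.7569 > 0.25: the indirect benefit exceeds the cost.

Yes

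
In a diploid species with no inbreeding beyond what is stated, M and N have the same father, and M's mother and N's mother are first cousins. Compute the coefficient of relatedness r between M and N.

0.28125

With two independent routes of shared ancestry, r is the sum of the two contributions.
M and N are related in two ways: half-sibs through their shared father (r = 1/4) and second cousins through their mothers (r = 1/32).
r = 1/4 + 1/32 = 0.28125.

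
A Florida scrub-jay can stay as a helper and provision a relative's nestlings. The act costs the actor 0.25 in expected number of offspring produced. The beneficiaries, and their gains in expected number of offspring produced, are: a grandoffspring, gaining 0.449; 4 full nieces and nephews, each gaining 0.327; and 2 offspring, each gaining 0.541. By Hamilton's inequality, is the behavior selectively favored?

Hamilton's rule: the trait is favored when the sum of r·B over every recipient exceeds the actor's cost C.
r to a grandoffspring = 1/4 (two parent–offspring links: r = (1/2)^2 = 1/4).
r to a full niece or nephew = 1/4 (full aunt/uncle↔niece/nephew: two paths of length 3 through the shared grandparent pair: r = 2·(1/2)^3 = 1/4).
r to an offspring = 0.5 (one parent–offspring link: r = (1/2)^1 = 1/2).
Summing one r·B term per recipient: 1·0.25·0.449 + 4·0.25·0.327 + 2·0.5·0.541 = 0.98025.
0.98025 > 0.25: the indirect benefit exceeds the cost.

Yes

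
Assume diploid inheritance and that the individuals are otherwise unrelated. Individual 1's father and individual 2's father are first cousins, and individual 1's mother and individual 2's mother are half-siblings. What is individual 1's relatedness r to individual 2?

0.09375

Relatedness sums over independent paths through distinct common ancestors.
Individual 1 and individual 2 are related in two ways: second cousins through their fathers (r = 1/32) and half first cousins through their mothers (r = 1/16).
r = 1/32 + 1/16 = 3/32 = 0.09375.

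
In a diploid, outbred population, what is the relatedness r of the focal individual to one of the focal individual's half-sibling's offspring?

Each parent–offspring link contributes a factor of 1/2, and independent paths through distinct common ancestors add.
Half-aunt/uncle↔niece/nephew: one path of length 3: r = (1/2)^3 = 1/8.

0.125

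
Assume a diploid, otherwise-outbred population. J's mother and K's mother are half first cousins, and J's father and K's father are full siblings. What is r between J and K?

With two independent routes of shared ancestry, r is the sum of the two contributions.
J and K are related in two ways: half second cousins through their mothers (r = 1/64) and first cousins through their fathers (r = 1/8).
r = 1/64 + 1/8 = 9/64 = 0.140625.

0.140625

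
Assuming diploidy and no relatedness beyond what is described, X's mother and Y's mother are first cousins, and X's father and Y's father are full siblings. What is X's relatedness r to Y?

Relatedness sums over independent paths through distinct common ancestors.
X and Y are related in two ways: second cousins through their mothers (r = 1/32) and first cousins through their fathers (r = 1/8).
r = 1/32 + 1/8 = 5/32 = 0.15625.

0.15625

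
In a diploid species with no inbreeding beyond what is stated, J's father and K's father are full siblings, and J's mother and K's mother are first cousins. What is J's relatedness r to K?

0.15625

Relatedness sums over independent paths through distinct common ancestors.
J and K are related in two ways: first cousins through their fathers (r = 1/8) and second cousins through their mothers (r = 1/32).
r = 1/8 + 1/32 = 0.15625.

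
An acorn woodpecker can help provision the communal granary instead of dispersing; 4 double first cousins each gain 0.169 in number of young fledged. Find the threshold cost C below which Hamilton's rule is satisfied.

0.169

r to a double first cousin = 0.25 (double first cousins share both grandparent pairs — four paths of length 4: r = 4·(1/2)^4 = 1/4).
Hamilton's rule: n·r·B > C, so the trait is favored while C < n·r·B = 4·0.25·0.169 = 0.169.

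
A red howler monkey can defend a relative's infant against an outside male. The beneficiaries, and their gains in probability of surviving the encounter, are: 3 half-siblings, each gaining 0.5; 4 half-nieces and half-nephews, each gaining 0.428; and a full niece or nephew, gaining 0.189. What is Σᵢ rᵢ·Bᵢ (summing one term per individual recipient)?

0.63625

r to a half-sibling = 1/4 (half-sibs share one parent — one path of length 2: r = (1/2)^2 = 1/4).
r to a half-niece or half-nephew = 1/8 (half-aunt/uncle↔niece/nephew: one path of length 3: r = (1/2)^3 = 1/8).
r to a full niece or nephew = 1/4 (full aunt/uncle↔niece/nephew: two paths of length 3 through the shared grandparent pair: r = 2·(1/2)^3 = 1/4).
Summing one r·B term per recipient: 3·0.25·0.5 + 4·0.125·0.428 + 1·0.25·0.189 = 0.63625.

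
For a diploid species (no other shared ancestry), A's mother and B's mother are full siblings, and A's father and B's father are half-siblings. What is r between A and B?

Independent pedigree routes through distinct common ancestors add.
A and B are related in two ways: first cousins through their mothers (r = 1/8) and half first cousins through their fathers (r = 1/16).
r = 1/8 + 1/16 = 3/16 = 0.1875.

0.1875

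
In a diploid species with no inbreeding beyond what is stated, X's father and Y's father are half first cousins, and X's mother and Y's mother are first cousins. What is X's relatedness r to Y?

0.046875

Relatedness sums over independent paths through distinct common ancestors.
X and Y are related in two ways: half second cousins through their fathers (r = 1/64) and second cousins through their mothers (r = 1/32).
r = 1/64 + 1/32 = 3/64 = 0.046875.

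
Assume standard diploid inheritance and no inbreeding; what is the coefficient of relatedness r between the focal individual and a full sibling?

0.5

Full sibs share both parents — two paths of length 2: r = 2·(1/2)^2 = 1/2.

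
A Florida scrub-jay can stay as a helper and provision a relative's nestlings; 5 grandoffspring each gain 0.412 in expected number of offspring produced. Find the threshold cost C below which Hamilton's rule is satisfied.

0.515

r to a grandoffspring = 1/4 (two parent–offspring links: r = (1/2)^2 = 1/4).
Hamilton's rule: n·r·B > C, so the trait is favored while C < n·r·B = 5·0.25·0.412 = 0.515.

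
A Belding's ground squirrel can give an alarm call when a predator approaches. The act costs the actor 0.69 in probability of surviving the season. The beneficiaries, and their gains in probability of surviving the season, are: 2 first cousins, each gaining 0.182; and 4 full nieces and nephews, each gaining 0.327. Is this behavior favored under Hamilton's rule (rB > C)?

No

Hamilton's rule: the trait is favored when the sum of r·B over every recipient exceeds the actor's cost C.
r to a first cousin = 1/8 (first cousins share one grandparent pair — two paths of length 4: r = 2·(1/2)^4 = 1/8).
r to a full niece or nephew = 0.25 (full aunt/uncle↔niece/nephew: two paths of length 3 through the shared grandparent pair: r = 2·(1/2)^3 = 1/4).
Summing one r·B term per recipient: 2·0.125·0.182 + 4·0.25·0.327 = 0.3725.
0.3725 < 0.69: the indirect benefit is less than the cost.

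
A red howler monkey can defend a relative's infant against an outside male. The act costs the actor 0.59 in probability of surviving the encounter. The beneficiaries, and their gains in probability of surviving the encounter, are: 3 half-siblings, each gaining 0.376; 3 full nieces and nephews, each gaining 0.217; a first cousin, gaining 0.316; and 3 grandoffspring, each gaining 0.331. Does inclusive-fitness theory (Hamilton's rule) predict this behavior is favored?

Hamilton's rule: the trait is favored when the sum of r·B over every recipient exceeds the actor's cost C.
r to a half-sibling = 0.25 (half-sibs share one parent — one path of length 2: r = (1/2)^2 = 1/4).
r to a full niece or nephew = 1/4 (full aunt/uncle↔niece/nephew: two paths of length 3 through the shared grandparent pair: r = 2·(1/2)^3 = 1/4).
r to a first cousin = 1/8 (first cousins share one grandparent pair — two paths of length 4: r = 2·(1/2)^4 = 1/8).
r to a grandoffspring = 1/4 (two parent–offspring links: r = (1/2)^2 = 1/4).
Summing one r·B term per recipient: 3·0.25·0.376 + 3·0.25·0.217 + 1·0.125·0.316 + 3·0.25·0.331 = 0.7325.
0.7325 > 0.59: the indirect benefit exceeds the cost.

Yes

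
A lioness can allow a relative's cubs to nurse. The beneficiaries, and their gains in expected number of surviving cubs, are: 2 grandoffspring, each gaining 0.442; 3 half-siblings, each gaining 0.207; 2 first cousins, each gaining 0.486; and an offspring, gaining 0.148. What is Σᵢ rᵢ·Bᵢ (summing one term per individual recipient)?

0.57175

r to a grandoffspring = 1/4 (two parent–offspring links: r = (1/2)^2 = 1/4).
r to a half-sibling = 0.25 (half-sibs share one parent — one path of length 2: r = (1/2)^2 = 1/4).
r to a first cousin = 1/8 (first cousins share one grandparent pair — two paths of length 4: r = 2·(1/2)^4 = 1/8).
r to an offspring = 0.5 (one parent–offspring link: r = (1/2)^1 = 1/2).
Summing one r·B term per recipient: 2·0.25·0.442 + 3·0.25·0.207 + 2·0.125·0.486 + 1·0.5·0.148 = 0.57175.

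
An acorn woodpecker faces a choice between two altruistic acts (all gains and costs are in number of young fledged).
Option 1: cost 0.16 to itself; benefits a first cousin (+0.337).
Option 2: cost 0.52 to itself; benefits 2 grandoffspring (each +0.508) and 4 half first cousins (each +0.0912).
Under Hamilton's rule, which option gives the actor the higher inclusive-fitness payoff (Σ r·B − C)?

Option 1: r to a first cousin = 0.125.
Option 1: Σ r·B − C = (1·0.125·0.337) − 0.16 = -0.117875.
Option 2: r to a grandoffspring = 0.25.
Option 2: r to a half first cousin = 0.0625.
Option 2: Σ r·B − C = (2·0.25·0.508 + 4·0.0625·0.0912) − 0.52 = -0.2432.
Option 1 has the higher net inclusive-fitness payoff.

Option 1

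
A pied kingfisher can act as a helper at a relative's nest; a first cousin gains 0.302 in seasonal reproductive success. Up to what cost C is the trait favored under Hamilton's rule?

r to a first cousin = 1/8 (first cousins share one grandparent pair — two paths of length 4: r = 2·(1/2)^4 = 1/8).
Hamilton's rule: n·r·B > C, so the trait is favored while C < n·r·B = 1·0.125·0.302 = 0.03775.

0.03775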